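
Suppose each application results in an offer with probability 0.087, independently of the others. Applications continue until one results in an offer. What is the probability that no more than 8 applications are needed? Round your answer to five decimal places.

0.51720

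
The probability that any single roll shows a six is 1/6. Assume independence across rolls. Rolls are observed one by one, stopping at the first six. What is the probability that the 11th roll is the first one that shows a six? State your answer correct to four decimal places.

0.0269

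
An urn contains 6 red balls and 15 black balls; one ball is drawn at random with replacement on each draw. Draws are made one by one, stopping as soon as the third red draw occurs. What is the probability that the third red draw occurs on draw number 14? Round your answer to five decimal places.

Y = trial on which the third success occurs; negative binomial, r=3, p=0.285714.
P(Y=14) = C(13,2) · p^3 · (1−p)^11
= 78 · 0.023324 · 0.024694 = 0.0449244

0.04492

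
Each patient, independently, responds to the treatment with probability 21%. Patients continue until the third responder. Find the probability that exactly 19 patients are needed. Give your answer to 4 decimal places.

Y = trial on which the third success occurs; negative binomial, r=3, p=0.21.
P(Y=19) = C(18,2) · p^3 · (1−p)^16
= 153 · 0.009261 · 0.023016 = 0.032612

0.0326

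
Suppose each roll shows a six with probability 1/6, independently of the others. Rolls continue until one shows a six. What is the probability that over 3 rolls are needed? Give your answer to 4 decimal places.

Y = number of rolls to the first success; geometric, p = 0.166667.
P(Y > 3) = P(first 3 all fail) = (1−p)^3 = 0.578704

0.5787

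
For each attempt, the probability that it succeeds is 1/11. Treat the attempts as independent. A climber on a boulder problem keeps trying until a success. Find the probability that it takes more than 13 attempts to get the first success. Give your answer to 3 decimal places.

0.290

Y = number of attempts to the first success; geometric, p = 0.090909.
P(Y > 13) = P(first 13 all fail) = (1−p)^13 = 0.28966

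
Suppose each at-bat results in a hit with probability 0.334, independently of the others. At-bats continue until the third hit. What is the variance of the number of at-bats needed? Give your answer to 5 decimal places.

Y = total at-bats until the third success; negative binomial with r=3, p=0.334.
Var(Y) = r(1−p)/p² = 3·0.666 / 0.334² = 17.9102872

17.91029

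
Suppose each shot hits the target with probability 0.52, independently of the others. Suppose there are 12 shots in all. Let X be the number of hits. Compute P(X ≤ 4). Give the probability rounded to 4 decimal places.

X ~ Binomial(12, 0.52); P(X ≤ 4) = Σ C(12,k) p^k (1−p)^(12−k) over k:
  k=0: C(12,0)·0.52^0·0.48^12 = 0.000150
  k=1: C(12,1)·0.52^1·0.48^11 = 0.001945
  k=2: C(12,2)·0.52^2·0.48^10 = 0.011587
  k=3: C(12,3)·0.52^3·0.48^9 = 0.041841
  k=4: C(12,4)·0.52^4·0.48^8 = 0.101988
Total = 0.157510

0.1575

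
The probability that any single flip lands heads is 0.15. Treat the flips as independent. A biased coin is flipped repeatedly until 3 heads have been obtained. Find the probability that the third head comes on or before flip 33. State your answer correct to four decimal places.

Finishing within 33 flips ⇔ at least 3 successes in the first 33. With X ~ Binomial(33, 0.15), P(Y ≤ 33) = 1 − P(X ≤ 2).
  k=0: C(33,0)·0.15^0·0.85^33 = 0.004686
  k=1: C(33,1)·0.15^1·0.85^32 = 0.027290
  k=2: C(33,2)·0.15^2·0.85^31 = 0.077055
1 − 0.109032 = 0.890968

0.8910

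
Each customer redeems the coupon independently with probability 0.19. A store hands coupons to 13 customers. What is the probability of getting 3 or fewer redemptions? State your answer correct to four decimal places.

X ~ Binomial(13, 0.19); P(X ≤ 3) = Σ C(13,k) p^k (1−p)^(13−k) over k:
  k=0: C(13,0)·0.19^0·0.81^13 = 0.064611
  k=1: C(13,1)·0.19^1·0.81^12 = 0.197023
  k=2: C(13,2)·0.19^2·0.81^11 = 0.277292
  k=3: C(13,3)·0.19^3·0.81^10 = 0.238494
Total = 0.777419

0.7774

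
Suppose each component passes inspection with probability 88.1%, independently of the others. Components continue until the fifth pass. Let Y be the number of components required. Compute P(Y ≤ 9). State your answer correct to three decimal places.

Finishing within 9 components ⇔ at least 5 successes in the first 9. With X ~ Binomial(9, 0.881), P(Y ≤ 9) = 1 − P(X ≤ 4).
  k=0: C(9,0)·0.881^0·0.119^9 = 0.00000
  k=1: C(9,1)·0.881^1·0.119^8 = 0.00000
  k=2: C(9,2)·0.881^2·0.119^7 = 0.00001
  k=3: C(9,3)·0.881^3·0.119^6 = 0.00016
  k=4: C(9,4)·0.881^4·0.119^5 = 0.00181
1 − 0.00198 = 0.99802

0.998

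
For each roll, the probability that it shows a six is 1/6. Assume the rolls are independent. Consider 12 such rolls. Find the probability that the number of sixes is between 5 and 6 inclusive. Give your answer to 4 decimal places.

0.0351

X ~ Binomial(12, 0.166667); P(5 ≤ X ≤ 6) = Σ C(12,k) p^k (1−p)^(12−k) over k:
  k=5: C(12,5)·0.166667^5·0.833333^7 = 0.028425
  k=6: C(12,6)·0.166667^6·0.833333^6 = 0.006632
Total = 0.035057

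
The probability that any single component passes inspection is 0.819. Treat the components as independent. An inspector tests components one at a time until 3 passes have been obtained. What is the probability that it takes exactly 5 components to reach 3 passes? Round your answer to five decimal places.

0.10798

Y = trial on which the third success occurs; negative binomial, r=3, p=0.819.
P(Y=5) = C(4,2) · p^3 · (1−p)^2
= 6 · 0.54935 · 0.032761 = 0.1079842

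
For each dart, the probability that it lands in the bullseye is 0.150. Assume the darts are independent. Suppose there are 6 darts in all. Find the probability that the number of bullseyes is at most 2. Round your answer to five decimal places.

0.95266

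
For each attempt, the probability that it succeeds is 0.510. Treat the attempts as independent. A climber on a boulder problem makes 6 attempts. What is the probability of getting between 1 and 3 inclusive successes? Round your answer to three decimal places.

X ~ Binomial(6, 0.51); P(1 ≤ X ≤ 3) = Σ C(6,k) p^k (1−p)^(6−k) over k:
  k=1: C(6,1)·0.51^1·0.49^5 = 0.08644
  k=2: C(6,2)·0.51^2·0.49^4 = 0.22491
  k=3: C(6,3)·0.51^3·0.49^3 = 0.31213
Total = 0.62348

0.623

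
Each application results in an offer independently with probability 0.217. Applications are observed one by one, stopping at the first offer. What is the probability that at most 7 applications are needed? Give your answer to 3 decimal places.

0.820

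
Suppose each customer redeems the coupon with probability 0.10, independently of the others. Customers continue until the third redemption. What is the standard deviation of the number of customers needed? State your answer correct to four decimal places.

16.4317

Y = total customers until the third success; negative binomial with r=3, p=0.10.
SD(Y) = √[r(1−p)/p²] = √(270.000000) = 16.431677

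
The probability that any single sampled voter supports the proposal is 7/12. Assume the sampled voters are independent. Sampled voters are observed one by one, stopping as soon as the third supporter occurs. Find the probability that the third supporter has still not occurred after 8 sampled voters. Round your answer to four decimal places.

Needing more than 8 sampled voters ⇔ fewer than 3 successes in the first 8. With X ~ Binomial(8, 0.583333), P(Y > 8) = P(X ≤ 2).
  k=0: C(8,0)·0.583333^0·0.416667^8 = 0.000908
  k=1: C(8,1)·0.583333^1·0.416667^7 = 0.010175
  k=2: C(8,2)·0.583333^2·0.416667^6 = 0.049857
P(X ≤ 2) = 0.060940

0.0609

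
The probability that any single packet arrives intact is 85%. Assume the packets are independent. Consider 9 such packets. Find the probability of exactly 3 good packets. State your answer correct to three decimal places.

X ~ Binomial(n=9, p=0.85).
P(X=3) = C(9,3) · p^3 · (1−p)^6
= 84 · 0.61413 · 1.1391e-05 = 0.00059

0.001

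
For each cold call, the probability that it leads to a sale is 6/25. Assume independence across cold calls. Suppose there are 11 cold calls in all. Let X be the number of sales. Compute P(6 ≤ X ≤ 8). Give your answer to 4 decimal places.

0.0282

X ~ Binomial(11, 0.24); P(6 ≤ X ≤ 8) = Σ C(11,k) p^k (1−p)^(11−k) over k:
  k=6: C(11,6)·0.24^6·0.76^5 = 0.022386
  k=7: C(11,7)·0.24^7·0.76^4 = 0.005049
  k=8: C(11,8)·0.24^8·0.76^3 = 0.000797
Total = 0.028233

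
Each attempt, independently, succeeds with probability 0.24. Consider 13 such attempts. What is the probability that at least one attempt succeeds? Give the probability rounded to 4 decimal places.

P(at least one) = 1 − P(none) = 1 − (1 − 0.24)^13
= 1 − 0.028221 = 0.971779

0.9718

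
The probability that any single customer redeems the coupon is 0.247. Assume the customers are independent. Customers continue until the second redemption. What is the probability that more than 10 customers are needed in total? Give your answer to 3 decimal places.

0.251

Needing more than 10 customers ⇔ fewer than 2 successes in the first 10. With X ~ Binomial(10, 0.247), P(Y > 10) = P(X ≤ 1).
  k=0: C(10,0)·0.247^0·0.753^10 = 0.05861
  k=1: C(10,1)·0.247^1·0.753^9 = 0.19224
P(X ≤ 1) = 0.25085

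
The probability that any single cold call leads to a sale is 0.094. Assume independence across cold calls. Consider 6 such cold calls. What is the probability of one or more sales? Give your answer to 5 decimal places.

0.44694

P(at least one) = 1 − P(none) = 1 − (1 − 0.094)^6
= 1 − 0.5530561 = 0.4469439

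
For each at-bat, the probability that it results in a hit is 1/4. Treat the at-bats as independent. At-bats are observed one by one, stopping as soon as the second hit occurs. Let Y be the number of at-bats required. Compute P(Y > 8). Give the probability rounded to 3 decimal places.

Needing more than 8 at-bats ⇔ fewer than 2 successes in the first 8. With X ~ Binomial(8, 0.25), P(Y > 8) = P(X ≤ 1).
  k=0: C(8,0)·0.25^0·0.75^8 = 0.10011
  k=1: C(8,1)·0.25^1·0.75^7 = 0.26697
P(X ≤ 1) = 0.36708

0.367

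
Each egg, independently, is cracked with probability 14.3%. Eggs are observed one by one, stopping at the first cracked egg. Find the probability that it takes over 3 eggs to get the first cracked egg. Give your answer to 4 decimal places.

0.6294

Y = number of eggs to the first success; geometric, p = 0.143.
P(Y > 3) = P(first 3 all fail) = (1−p)^3 = 0.629423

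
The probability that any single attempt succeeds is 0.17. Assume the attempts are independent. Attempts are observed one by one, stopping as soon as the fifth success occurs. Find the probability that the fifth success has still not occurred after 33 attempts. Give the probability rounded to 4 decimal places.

Needing more than 33 attempts ⇔ fewer than 5 successes in the first 33. With X ~ Binomial(33, 0.17), P(Y > 33) = P(X ≤ 4).
  k=0: C(33,0)·0.17^0·0.83^33 = 0.002136
  k=1: C(33,1)·0.17^1·0.83^32 = 0.014436
  k=2: C(33,2)·0.17^2·0.83^31 = 0.047310
  k=3: C(33,3)·0.17^3·0.83^30 = 0.100130
  k=4: C(33,4)·0.17^4·0.83^29 = 0.153814
P(X ≤ 4) = 0.317826

0.3178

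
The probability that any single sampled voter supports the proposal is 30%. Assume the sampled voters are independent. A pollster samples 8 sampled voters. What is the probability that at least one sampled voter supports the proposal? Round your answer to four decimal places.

0.9424

P(at least one) = 1 − P(none) = 1 − (1 − 0.30)^8
= 1 − 0.057648 = 0.942352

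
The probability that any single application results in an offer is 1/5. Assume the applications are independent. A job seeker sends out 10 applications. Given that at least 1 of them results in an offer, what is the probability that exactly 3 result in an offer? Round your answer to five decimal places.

X ~ Binomial(10, 0.20). Want P(X=3 | X≥1) = P(X=3) / P(X≥1).
P(X=3) = C(10,3)·0.20^3·0.80^7 = 0.2013266
P(X≥1) = 1 − 0.1073742 = 0.8926258
Ratio = 0.2013266 / 0.8926258 = 0.2255442

0.22554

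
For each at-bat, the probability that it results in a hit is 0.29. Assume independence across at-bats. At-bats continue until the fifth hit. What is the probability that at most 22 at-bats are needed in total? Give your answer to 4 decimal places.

Finishing within 22 at-bats ⇔ at least 5 successes in the first 22. With X ~ Binomial(22, 0.29), P(Y ≤ 22) = 1 − P(X ≤ 4).
  k=0: C(22,0)·0.29^0·0.71^22 = 0.000534
  k=1: C(22,1)·0.29^1·0.71^21 = 0.004800
  k=2: C(22,2)·0.29^2·0.71^20 = 0.020586
  k=3: C(22,3)·0.29^3·0.71^19 = 0.056056
  k=4: C(22,4)·0.29^4·0.71^18 = 0.108757
1 − 0.190733 = 0.809267

0.8093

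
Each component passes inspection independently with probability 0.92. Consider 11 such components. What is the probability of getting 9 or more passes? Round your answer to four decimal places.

0.9481

X ~ Binomial(11, 0.92); P(X ≥ 9) = Σ C(11,k) p^k (1−p)^(11−k) over k:
  k=9: C(11,9)·0.92^9·0.08^2 = 0.166201
  k=10: C(11,10)·0.92^10·0.08^1 = 0.382262
  k=11: C(11,11)·0.92^11·0.08^0 = 0.399637
Total = 0.948100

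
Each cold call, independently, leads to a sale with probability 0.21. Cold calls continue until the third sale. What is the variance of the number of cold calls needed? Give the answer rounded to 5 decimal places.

Y = total cold calls until the third success; negative binomial with r=3, p=0.21.
Var(Y) = r(1−p)/p² = 3·0.79 / 0.21² = 53.7414966

53.74150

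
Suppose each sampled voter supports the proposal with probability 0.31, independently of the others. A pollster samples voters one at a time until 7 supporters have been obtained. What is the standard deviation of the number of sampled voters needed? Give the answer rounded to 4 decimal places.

Y = total sampled voters until the seventh success; negative binomial with r=7, p=0.31.
SD(Y) = √[r(1−p)/p²] = √(50.260146) = 7.089439

7.0894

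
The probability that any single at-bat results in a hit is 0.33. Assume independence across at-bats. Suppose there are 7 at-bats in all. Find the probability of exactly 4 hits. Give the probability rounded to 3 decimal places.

0.125

X ~ Binomial(n=7, p=0.33).
P(X=4) = C(7,4) · p^4 · (1−p)^3
= 35 · 0.011859 · 0.30076 = 0.12484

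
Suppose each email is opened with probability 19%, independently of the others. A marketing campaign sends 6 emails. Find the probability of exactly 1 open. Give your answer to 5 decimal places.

X ~ Binomial(n=6, p=0.19).
P(X=1) = C(6,1) · p^1 · (1−p)^5
= 6 · 0.19 · 0.34868 = 0.3974934

0.39749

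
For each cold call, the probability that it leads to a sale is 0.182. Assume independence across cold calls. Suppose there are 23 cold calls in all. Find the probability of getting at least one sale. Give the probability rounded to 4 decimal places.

P(at least one) = 1 − P(none) = 1 − (1 − 0.182)^23
= 1 − 0.009847 = 0.990153

0.9902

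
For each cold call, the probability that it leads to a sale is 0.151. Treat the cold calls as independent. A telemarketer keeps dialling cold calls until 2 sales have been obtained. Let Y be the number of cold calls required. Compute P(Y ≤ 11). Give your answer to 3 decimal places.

0.512

Finishing within 11 cold calls ⇔ at least 2 successes in the first 11. With X ~ Binomial(11, 0.151), P(Y ≤ 11) = 1 − P(X ≤ 1).
  k=0: C(11,0)·0.151^0·0.849^11 = 0.16519
  k=1: C(11,1)·0.151^1·0.849^10 = 0.32318
1 − 0.48837 = 0.51163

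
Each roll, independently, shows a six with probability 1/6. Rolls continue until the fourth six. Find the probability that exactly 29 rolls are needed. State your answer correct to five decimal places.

0.02650

Y = trial on which the fourth success occurs; negative binomial, r=4, p=0.166667.
P(Y=29) = C(28,3) · p^4 · (1−p)^25
= 3276 · 0.0007716 · 0.010483 = 0.0264977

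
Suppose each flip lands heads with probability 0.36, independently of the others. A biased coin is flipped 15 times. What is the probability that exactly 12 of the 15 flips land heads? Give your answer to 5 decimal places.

0.00057

X ~ Binomial(n=15, p=0.36).
P(X=12) = C(15,12) · p^12 · (1−p)^3
= 455 · 4.7384e-06 · 0.26214 = 0.0005652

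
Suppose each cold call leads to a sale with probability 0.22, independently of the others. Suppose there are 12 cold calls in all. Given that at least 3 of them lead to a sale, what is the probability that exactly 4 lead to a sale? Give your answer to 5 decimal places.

X ~ Binomial(12, 0.22). Want P(X=4 | X≥3) = P(X=4) / P(X≥3).
P(X=4) = C(12,4)·0.22^4·0.78^8 = 0.1588740
P(X≥3) = 1 − 0.0507149 − 0.1716503 − 0.2662780 = 0.5113568
Ratio = 0.1588740 / 0.5113568 = 0.3106910

0.31069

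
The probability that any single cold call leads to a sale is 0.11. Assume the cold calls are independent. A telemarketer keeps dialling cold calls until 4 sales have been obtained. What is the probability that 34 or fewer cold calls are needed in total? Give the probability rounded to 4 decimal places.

Finishing within 34 cold calls ⇔ at least 4 successes in the first 34. With X ~ Binomial(34, 0.11), P(Y ≤ 34) = 1 − P(X ≤ 3).
  k=0: C(34,0)·0.11^0·0.89^34 = 0.019022
  k=1: C(34,1)·0.11^1·0.89^33 = 0.079936
  k=2: C(34,2)·0.11^2·0.89^32 = 0.163015
  k=3: C(34,3)·0.11^3·0.89^31 = 0.214912
1 − 0.476885 = 0.523115

0.5231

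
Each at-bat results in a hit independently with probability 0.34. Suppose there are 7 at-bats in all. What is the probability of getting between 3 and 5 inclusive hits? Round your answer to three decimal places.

0.437

X ~ Binomial(7, 0.34); P(3 ≤ X ≤ 5) = Σ C(7,k) p^k (1−p)^(7−k) over k:
  k=3: C(7,3)·0.34^3·0.66^4 = 0.26102
  k=4: C(7,4)·0.34^4·0.66^3 = 0.13447
  k=5: C(7,5)·0.34^5·0.66^2 = 0.04156
Total = 0.43705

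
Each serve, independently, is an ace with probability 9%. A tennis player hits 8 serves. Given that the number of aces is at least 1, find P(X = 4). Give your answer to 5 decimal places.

0.00595

X ~ Binomial(8, 0.09). Want P(X=4 | X≥1) = P(X=4) / P(X≥1).
P(X=4) = C(8,4)·0.09^4·0.91^4 = 0.0031494
P(X≥1) = 1 − 0.4702525 = 0.5297475
Ratio = 0.0031494 / 0.5297475 = 0.0059452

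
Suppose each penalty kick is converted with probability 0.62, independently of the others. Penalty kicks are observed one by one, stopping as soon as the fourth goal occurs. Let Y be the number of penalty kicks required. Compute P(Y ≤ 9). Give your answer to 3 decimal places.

0.921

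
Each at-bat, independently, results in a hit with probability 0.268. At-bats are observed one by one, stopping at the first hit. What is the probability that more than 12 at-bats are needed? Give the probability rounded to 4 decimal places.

Y = number of at-bats to the first success; geometric, p = 0.268.
P(Y > 12) = P(first 12 all fail) = (1−p)^12 = 0.023666

0.0237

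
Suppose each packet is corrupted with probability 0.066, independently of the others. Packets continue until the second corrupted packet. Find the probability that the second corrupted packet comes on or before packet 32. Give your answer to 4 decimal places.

0.6332

Finishing within 32 packets ⇔ at least 2 successes in the first 32. With X ~ Binomial(32, 0.066), P(Y ≤ 32) = 1 − P(X ≤ 1).
  k=0: C(32,0)·0.066^0·0.934^32 = 0.112486
  k=1: C(32,1)·0.066^1·0.934^31 = 0.254359
1 − 0.366845 = 0.633155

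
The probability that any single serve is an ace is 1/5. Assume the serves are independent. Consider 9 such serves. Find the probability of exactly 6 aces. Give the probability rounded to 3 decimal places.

0.003

X ~ Binomial(n=9, p=0.20).
P(X=6) = C(9,6) · p^6 · (1−p)^3
= 84 · 6.4e-05 · 0.512 = 0.00275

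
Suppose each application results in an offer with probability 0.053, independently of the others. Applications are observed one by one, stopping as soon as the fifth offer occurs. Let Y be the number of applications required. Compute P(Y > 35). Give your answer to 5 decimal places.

0.96396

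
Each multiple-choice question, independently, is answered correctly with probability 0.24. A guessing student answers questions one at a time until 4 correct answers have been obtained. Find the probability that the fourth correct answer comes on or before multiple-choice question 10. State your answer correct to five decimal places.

Finishing within 10 multiple-choice questions ⇔ at least 4 successes in the first 10. With X ~ Binomial(10, 0.24), P(Y ≤ 10) = 1 − P(X ≤ 3).
  k=0: C(10,0)·0.24^0·0.76^10 = 0.0642889
  k=1: C(10,1)·0.24^1·0.76^9 = 0.2030175
  k=2: C(10,2)·0.24^2·0.76^8 = 0.2884986
  k=3: C(10,3)·0.24^3·0.76^7 = 0.2429462
1 − 0.7987513 = 0.2012487

0.20125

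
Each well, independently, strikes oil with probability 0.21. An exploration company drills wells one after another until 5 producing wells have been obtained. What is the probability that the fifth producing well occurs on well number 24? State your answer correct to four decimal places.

0.0410

Y = trial on which the fifth success occurs; negative binomial, r=5, p=0.21.
P(Y=24) = C(23,4) · p^5 · (1−p)^19
= 8855 · 0.00040841 · 0.011348 = 0.041039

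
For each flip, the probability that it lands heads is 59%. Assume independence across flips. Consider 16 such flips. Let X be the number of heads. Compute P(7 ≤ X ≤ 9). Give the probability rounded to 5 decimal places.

X ~ Binomial(16, 0.59); P(7 ≤ X ≤ 9) = Σ C(16,k) p^k (1−p)^(16−k) over k:
  k=7: C(16,7)·0.59^7·0.41^9 = 0.0932062
  k=8: C(16,8)·0.59^8·0.41^8 = 0.1508917
  k=9: C(16,9)·0.59^9·0.41^7 = 0.1930106
Total = 0.4371085

0.43711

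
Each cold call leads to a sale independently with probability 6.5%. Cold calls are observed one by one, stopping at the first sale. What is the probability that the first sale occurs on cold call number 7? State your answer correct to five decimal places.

Geometric (trials to first success), p = 0.065.
P(Y = 7) = (1−p)^6 · p = 0.66814 · 0.065 = 0.0434293

0.04343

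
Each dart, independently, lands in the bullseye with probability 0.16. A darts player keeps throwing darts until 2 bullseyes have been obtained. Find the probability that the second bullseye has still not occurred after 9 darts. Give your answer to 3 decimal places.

0.565

Needing more than 9 darts ⇔ fewer than 2 successes in the first 9. With X ~ Binomial(9, 0.16), P(Y > 9) = P(X ≤ 1).
  k=0: C(9,0)·0.16^0·0.84^9 = 0.20822
  k=1: C(9,1)·0.16^1·0.84^8 = 0.35694
P(X ≤ 1) = 0.56516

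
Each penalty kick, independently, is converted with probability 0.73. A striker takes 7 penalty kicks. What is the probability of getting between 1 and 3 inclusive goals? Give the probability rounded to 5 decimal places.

X ~ Binomial(7, 0.73); P(1 ≤ X ≤ 3) = Σ C(7,k) p^k (1−p)^(7−k) over k:
  k=1: C(7,1)·0.73^1·0.27^6 = 0.0019797
  k=2: C(7,2)·0.73^2·0.27^5 = 0.0160577
  k=3: C(7,3)·0.73^3·0.27^4 = 0.0723589
Total = 0.0903963

0.09040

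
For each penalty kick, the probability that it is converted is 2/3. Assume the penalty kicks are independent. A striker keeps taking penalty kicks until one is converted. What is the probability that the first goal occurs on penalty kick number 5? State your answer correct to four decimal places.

Geometric (trials to first success), p = 0.666667.
P(Y = 5) = (1−p)^4 · p = 0.012346 · 0.666667 = 0.008230

0.0082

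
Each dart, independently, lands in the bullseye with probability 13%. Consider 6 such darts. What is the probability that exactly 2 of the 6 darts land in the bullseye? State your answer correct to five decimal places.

X ~ Binomial(n=6, p=0.13).
P(X=2) = C(6,2) · p^2 · (1−p)^4
= 15 · 0.0169 · 0.5729 = 0.1452295

0.14523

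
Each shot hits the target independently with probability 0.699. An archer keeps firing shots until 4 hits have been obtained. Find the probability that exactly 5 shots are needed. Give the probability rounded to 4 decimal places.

0.2874

Y = trial on which the fourth success occurs; negative binomial, r=4, p=0.699.
P(Y=5) = C(4,3) · p^4 · (1−p)^1
= 4 · 0.23873 · 0.301 = 0.287432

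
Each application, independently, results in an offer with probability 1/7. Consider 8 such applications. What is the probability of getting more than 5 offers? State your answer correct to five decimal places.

0.00018

X ~ Binomial(8, 0.142857); P(X ≥ 6) = Σ C(8,k) p^k (1−p)^(8−k) over k:
  k=6: C(8,6)·0.142857^6·0.857143^2 = 0.0001749
  k=7: C(8,7)·0.142857^7·0.857143^1 = 0.0000083
  k=8: C(8,8)·0.142857^8·0.857143^0 = 0.0000002
Total = 0.0001834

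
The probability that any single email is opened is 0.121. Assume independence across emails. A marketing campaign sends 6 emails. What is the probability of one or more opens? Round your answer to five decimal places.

P(at least one) = 1 − P(none) = 1 − (1 − 0.121)^6
= 1 − 0.4612467 = 0.5387533

0.53875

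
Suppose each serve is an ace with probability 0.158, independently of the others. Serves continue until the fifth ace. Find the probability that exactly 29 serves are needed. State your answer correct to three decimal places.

Y = trial on which the fifth success occurs; negative binomial, r=5, p=0.158.
P(Y=29) = C(28,4) · p^5 · (1−p)^24
= 20475 · 9.8466e-05 · 0.016125 = 0.03251

0.033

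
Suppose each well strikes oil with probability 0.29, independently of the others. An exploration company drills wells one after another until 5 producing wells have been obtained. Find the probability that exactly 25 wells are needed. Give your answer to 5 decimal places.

Y = trial on which the fifth success occurs; negative binomial, r=5, p=0.29.
P(Y=25) = C(24,4) · p^5 · (1−p)^20
= 10626 · 0.0020511 · 0.0010597 = 0.0230955

0.02310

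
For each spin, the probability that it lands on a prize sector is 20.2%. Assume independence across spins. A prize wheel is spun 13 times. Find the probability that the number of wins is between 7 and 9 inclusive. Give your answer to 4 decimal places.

X ~ Binomial(13, 0.202); P(7 ≤ X ≤ 9) = Σ C(13,k) p^k (1−p)^(13−k) over k:
  k=7: C(13,7)·0.202^7·0.798^6 = 0.006081
  k=8: C(13,8)·0.202^8·0.798^5 = 0.001155
  k=9: C(13,9)·0.202^9·0.798^4 = 0.000162
Total = 0.007398

0.0074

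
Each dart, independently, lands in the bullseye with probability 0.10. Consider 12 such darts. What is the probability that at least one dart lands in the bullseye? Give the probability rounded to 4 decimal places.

P(at least one) = 1 − P(none) = 1 − (1 − 0.10)^12
= 1 − 0.282430 = 0.717570

0.7176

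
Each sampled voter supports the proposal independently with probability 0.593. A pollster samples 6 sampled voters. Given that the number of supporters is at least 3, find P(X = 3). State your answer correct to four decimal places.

0.3467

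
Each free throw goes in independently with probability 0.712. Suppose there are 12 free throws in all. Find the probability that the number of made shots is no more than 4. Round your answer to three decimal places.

X ~ Binomial(12, 0.712); P(X ≤ 4) = Σ C(12,k) p^k (1−p)^(12−k) over k:
  k=0: C(12,0)·0.712^0·0.288^12 = 0.00000
  k=1: C(12,1)·0.712^1·0.288^11 = 0.00001
  k=2: C(12,2)·0.712^2·0.288^10 = 0.00013
  k=3: C(12,3)·0.712^3·0.288^9 = 0.00108
  k=4: C(12,4)·0.712^4·0.288^8 = 0.00602
Total = 0.00724

0.007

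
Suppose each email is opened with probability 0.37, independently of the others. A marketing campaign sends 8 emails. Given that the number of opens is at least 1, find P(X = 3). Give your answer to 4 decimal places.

0.2887

X ~ Binomial(8, 0.37). Want P(X=3 | X≥1) = P(X=3) / P(X≥1).
P(X=3) = C(8,3)·0.37^3·0.63^5 = 0.281511
P(X≥1) = 1 − 0.024816 = 0.975184
Ratio = 0.281511 / 0.975184 = 0.288675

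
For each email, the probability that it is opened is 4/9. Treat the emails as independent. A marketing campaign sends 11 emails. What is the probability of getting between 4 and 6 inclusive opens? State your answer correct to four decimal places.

X ~ Binomial(11, 0.444444); P(4 ≤ X ≤ 6) = Σ C(11,k) p^k (1−p)^(11−k) over k:
  k=4: C(11,4)·0.444444^4·0.555556^7 = 0.210318
  k=5: C(11,5)·0.444444^5·0.555556^6 = 0.235556
  k=6: C(11,6)·0.444444^6·0.555556^5 = 0.188445
Total = 0.634319

0.6343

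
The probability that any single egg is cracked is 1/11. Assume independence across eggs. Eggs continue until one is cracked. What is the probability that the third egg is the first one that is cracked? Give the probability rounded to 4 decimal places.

Geometric (trials to first success), p = 0.090909.
P(Y = 3) = (1−p)^2 · p = 0.82645 · 0.090909 = 0.075131

0.0751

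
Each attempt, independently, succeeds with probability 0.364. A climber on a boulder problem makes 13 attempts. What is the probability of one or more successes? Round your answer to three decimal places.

0.997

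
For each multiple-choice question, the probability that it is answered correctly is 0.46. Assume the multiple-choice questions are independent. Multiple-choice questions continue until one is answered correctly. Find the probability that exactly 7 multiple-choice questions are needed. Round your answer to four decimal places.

Geometric (trials to first success), p = 0.46.
P(Y = 7) = (1−p)^6 · p = 0.024795 · 0.46 = 0.011406

0.0114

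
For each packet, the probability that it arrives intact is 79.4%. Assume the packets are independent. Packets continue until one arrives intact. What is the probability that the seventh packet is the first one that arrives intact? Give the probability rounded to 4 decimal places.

0.0001

Geometric (trials to first success), p = 0.794.
P(Y = 7) = (1−p)^6 · p = 7.6419e-05 · 0.794 = 0.000061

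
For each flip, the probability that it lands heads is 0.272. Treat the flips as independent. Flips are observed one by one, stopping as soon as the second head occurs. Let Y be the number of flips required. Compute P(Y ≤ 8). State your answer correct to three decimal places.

Finishing within 8 flips ⇔ at least 2 successes in the first 8. With X ~ Binomial(8, 0.272), P(Y ≤ 8) = 1 − P(X ≤ 1).
  k=0: C(8,0)·0.272^0·0.728^8 = 0.07890
  k=1: C(8,1)·0.272^1·0.728^7 = 0.23582
1 − 0.31471 = 0.68529

0.685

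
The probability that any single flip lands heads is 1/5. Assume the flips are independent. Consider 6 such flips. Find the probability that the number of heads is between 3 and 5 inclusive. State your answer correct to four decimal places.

0.0988

X ~ Binomial(6, 0.20); P(3 ≤ X ≤ 5) = Σ C(6,k) p^k (1−p)^(6−k) over k:
  k=3: C(6,3)·0.20^3·0.80^3 = 0.081920
  k=4: C(6,4)·0.20^4·0.80^2 = 0.015360
  k=5: C(6,5)·0.20^5·0.80^1 = 0.001536
Total = 0.098816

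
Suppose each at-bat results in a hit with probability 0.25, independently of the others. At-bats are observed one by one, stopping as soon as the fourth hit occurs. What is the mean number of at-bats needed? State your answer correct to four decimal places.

16.0000

Y = total at-bats until the fourth success; negative binomial with r=4, p=0.25.
E[Y] = r / p = 4 / 0.25 = 16.000000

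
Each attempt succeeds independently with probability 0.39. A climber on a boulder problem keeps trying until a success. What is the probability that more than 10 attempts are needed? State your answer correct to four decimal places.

Y = number of attempts to the first success; geometric, p = 0.39.
P(Y > 10) = P(first 10 all fail) = (1−p)^10 = 0.007133

0.0071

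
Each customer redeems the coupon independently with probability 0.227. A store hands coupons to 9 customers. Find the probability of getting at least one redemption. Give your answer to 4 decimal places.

P(at least one) = 1 − P(none) = 1 − (1 − 0.227)^9
= 1 − 0.098541 = 0.901459

0.9015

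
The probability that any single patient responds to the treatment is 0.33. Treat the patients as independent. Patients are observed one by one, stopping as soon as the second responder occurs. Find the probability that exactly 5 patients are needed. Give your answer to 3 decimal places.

0.131

Y = trial on which the second success occurs; negative binomial, r=2, p=0.33.
P(Y=5) = C(4,1) · p^2 · (1−p)^3
= 4 · 0.1089 · 0.30076 = 0.13101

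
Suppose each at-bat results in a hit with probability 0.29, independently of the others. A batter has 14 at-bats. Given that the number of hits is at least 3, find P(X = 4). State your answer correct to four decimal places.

X ~ Binomial(14, 0.29). Want P(X=4 | X≥3) = P(X=4) / P(X≥3).
P(X=4) = C(14,4)·0.29^4·0.71^10 = 0.230467
P(X≥3) = 1 − 0.008272 − 0.047303 − 0.125585 = 0.818840
Ratio = 0.230467 / 0.818840 = 0.281456

0.2815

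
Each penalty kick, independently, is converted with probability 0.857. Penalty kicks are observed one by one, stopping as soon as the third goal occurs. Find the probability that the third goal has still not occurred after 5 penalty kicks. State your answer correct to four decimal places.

0.0233

Needing more than 5 penalty kicks ⇔ fewer than 3 successes in the first 5. With X ~ Binomial(5, 0.857), P(Y > 5) = P(X ≤ 2).
  k=0: C(5,0)·0.857^0·0.143^5 = 0.000060
  k=1: C(5,1)·0.857^1·0.143^4 = 0.001792
  k=2: C(5,2)·0.857^2·0.143^3 = 0.021477
P(X ≤ 2) = 0.023328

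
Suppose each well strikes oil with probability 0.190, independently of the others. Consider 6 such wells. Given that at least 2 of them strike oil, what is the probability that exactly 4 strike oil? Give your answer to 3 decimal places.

0.040

X ~ Binomial(6, 0.19). Want P(X=4 | X≥2) = P(X=4) / P(X≥2).
P(X=4) = C(6,4)·0.19^4·0.81^2 = 0.01283
P(X≥2) = 1 − 0.28243 − 0.39749 = 0.32008
Ratio = 0.01283 / 0.32008 = 0.04007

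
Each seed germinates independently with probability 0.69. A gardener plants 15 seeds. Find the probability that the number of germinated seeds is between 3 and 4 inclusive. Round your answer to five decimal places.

X ~ Binomial(15, 0.69); P(3 ≤ X ≤ 4) = Σ C(15,k) p^k (1−p)^(15−k) over k:
  k=3: C(15,3)·0.69^3·0.31^12 = 0.0001177
  k=4: C(15,4)·0.69^4·0.31^11 = 0.0007862
Total = 0.0009039

0.00090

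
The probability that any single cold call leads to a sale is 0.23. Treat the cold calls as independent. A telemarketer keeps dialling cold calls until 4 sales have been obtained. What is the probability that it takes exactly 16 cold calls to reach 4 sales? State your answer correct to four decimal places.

0.0553

Y = trial on which the fourth success occurs; negative binomial, r=4, p=0.23.
P(Y=16) = C(15,3) · p^4 · (1−p)^12
= 455 · 0.0027984 · 0.04344 = 0.055311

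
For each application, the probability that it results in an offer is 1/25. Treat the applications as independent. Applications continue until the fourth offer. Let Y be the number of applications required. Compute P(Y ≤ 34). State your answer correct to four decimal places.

Finishing within 34 applications ⇔ at least 4 successes in the first 34. With X ~ Binomial(34, 0.04), P(Y ≤ 34) = 1 − P(X ≤ 3).
  k=0: C(34,0)·0.04^0·0.96^34 = 0.249587
  k=1: C(34,1)·0.04^1·0.96^33 = 0.353582
  k=2: C(34,2)·0.04^2·0.96^32 = 0.243087
  k=3: C(34,3)·0.04^3·0.96^31 = 0.108039
1 − 0.954295 = 0.045705

0.0457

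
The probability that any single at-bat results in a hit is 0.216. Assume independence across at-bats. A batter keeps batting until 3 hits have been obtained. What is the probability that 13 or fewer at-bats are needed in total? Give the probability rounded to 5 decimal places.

Finishing within 13 at-bats ⇔ at least 3 successes in the first 13. With X ~ Binomial(13, 0.216), P(Y ≤ 13) = 1 − P(X ≤ 2).
  k=0: C(13,0)·0.216^0·0.784^13 = 0.0422775
  k=1: C(13,1)·0.216^1·0.784^12 = 0.1514223
  k=2: C(13,2)·0.216^2·0.784^11 = 0.2503103
1 − 0.4440101 = 0.5559899

0.55599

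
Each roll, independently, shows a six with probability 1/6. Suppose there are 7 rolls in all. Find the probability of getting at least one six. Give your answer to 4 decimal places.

0.7209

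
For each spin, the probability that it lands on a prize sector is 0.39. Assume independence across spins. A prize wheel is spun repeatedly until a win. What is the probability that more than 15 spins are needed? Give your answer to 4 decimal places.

0.0006

Y = number of spins to the first success; geometric, p = 0.39.
P(Y > 15) = P(first 15 all fail) = (1−p)^15 = 0.000602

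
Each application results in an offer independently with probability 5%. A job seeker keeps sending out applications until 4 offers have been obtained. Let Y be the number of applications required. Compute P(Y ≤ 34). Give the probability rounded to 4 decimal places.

0.0881

Finishing within 34 applications ⇔ at least 4 successes in the first 34. With X ~ Binomial(34, 0.05), P(Y ≤ 34) = 1 − P(X ≤ 3).
  k=0: C(34,0)·0.05^0·0.95^34 = 0.174825
  k=1: C(34,1)·0.05^1·0.95^33 = 0.312844
  k=2: C(34,2)·0.05^2·0.95^32 = 0.271680
  k=3: C(34,3)·0.05^3·0.95^31 = 0.152522
1 − 0.911871 = 0.088129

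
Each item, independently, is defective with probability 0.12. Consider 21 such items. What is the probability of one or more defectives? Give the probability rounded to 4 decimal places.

0.9317

P(at least one) = 1 − P(none) = 1 − (1 − 0.12)^21
= 1 − 0.068255 = 0.931745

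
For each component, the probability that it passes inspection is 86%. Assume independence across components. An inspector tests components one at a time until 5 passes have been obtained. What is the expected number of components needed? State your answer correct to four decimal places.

Y = total components until the fifth success; negative binomial with r=5, p=0.86.
E[Y] = r / p = 5 / 0.86 = 5.813953

5.8140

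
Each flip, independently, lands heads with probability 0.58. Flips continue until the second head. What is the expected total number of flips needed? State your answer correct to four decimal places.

3.4483

Y = total flips until the second success; negative binomial with r=2, p=0.58.
E[Y] = r / p = 2 / 0.58 = 3.448276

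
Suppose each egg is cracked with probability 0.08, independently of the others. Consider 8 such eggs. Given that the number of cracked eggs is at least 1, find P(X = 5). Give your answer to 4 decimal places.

0.0003

X ~ Binomial(8, 0.08). Want P(X=5 | X≥1) = P(X=5) / P(X≥1).
P(X=5) = C(8,5)·0.08^5·0.92^3 = 0.000143
P(X≥1) = 1 − 0.513219 = 0.486781
Ratio = 0.000143 / 0.486781 = 0.000294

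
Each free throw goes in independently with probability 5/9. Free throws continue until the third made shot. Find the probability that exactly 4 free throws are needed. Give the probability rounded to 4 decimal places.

0.2286

Y = trial on which the third success occurs; negative binomial, r=3, p=0.555556.
P(Y=4) = C(3,2) · p^3 · (1−p)^1
= 3 · 0.17147 · 0.44444 = 0.228624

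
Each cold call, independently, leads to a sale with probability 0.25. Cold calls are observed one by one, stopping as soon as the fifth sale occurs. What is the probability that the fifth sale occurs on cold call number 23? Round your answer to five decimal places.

0.04027

Y = trial on which the fifth success occurs; negative binomial, r=5, p=0.25.
P(Y=23) = C(22,4) · p^5 · (1−p)^18
= 7315 · 0.00097656 · 0.0056377 = 0.0402733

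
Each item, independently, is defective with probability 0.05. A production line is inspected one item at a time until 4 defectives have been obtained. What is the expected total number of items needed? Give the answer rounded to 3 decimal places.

80.000

Y = total items until the fourth success; negative binomial with r=4, p=0.05.
E[Y] = r / p = 4 / 0.05 = 80.00000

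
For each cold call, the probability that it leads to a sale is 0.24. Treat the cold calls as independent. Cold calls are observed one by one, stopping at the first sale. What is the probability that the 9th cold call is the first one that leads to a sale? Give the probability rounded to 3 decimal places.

0.027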